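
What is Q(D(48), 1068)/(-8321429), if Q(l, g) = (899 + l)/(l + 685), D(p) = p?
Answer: -947/6099607457 ≈ -1.5526e-7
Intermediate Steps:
Q(l, g) = (899 + l)/(685 + l)
Q(D(48), 1068)/(-8321429) = ((899 + 48)/(685 + 48))/(-8321429) = (947/733)*(-1/8321429) = -947/6099607457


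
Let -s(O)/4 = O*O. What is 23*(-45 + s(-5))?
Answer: -3335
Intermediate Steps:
s(O) = -4*O² (s(O) = -4*O*O = -4*O²)
23*(-45 + s(-5)) = 23*(-45 - 4*(-5)²) = 23*(-45 - 4*25) = 23*(-45 - 100) = 23*(-145) = -3335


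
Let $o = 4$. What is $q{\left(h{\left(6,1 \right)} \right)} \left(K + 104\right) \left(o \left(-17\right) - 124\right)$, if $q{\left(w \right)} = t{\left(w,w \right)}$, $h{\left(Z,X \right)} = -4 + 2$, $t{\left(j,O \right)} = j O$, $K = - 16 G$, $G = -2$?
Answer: $-104448$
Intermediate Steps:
$K = 32$ ($K = \left(-16\right) \left(-2\right) = 32$)
$t{\left(j,O \right)} = O j$
$h{\left(Z,X \right)} = -2$
$q{\left(w \right)} = w^{2}$ ($q{\left(w \right)} = w w = w^{2}$)
$q{\left(h{\left(6,1 \right)} \right)} \left(K + 104\right) \left(o \left(-17\right) - 124\right) = \left(-2\right)^{2} \left(32 + 104\right) \left(4 \left(-17\right) - 124\right) = 4 \cdot 136 \left(-68 - 124\right) = 4 \cdot 136 \left(-192\right) = 4 \left(-26112\right) = -104448$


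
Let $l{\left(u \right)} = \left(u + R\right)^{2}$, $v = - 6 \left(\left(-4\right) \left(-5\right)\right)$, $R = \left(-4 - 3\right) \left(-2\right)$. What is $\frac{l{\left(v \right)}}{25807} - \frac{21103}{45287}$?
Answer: $- \frac{35760389}{1168721609} \approx -0.030598$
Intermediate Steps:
$R = 14$ ($R = \left(-7\right) \left(-2\right) = 14$)
$v = -120$ ($v = \left(-6\right) 20 = -120$)
$l{\left(u \right)} = \left(14 + u\right)^{2}$ ($l{\left(u \right)} = \left(u + 14\right)^{2} = \left(14 + u\right)^{2}$)
$\frac{l{\left(v \right)}}{25807} - \frac{21103}{45287} = \frac{\left(14 - 120\right)^{2}}{25807} - \frac{21103}{45287} = \left(-106\right)^{2} \cdot \frac{1}{25807} - \frac{21103}{45287} = 11236 \cdot \frac{1}{25807} - \frac{21103}{45287} = \frac{11236}{25807} - \frac{21103}{45287} = - \frac{35760389}{1168721609}$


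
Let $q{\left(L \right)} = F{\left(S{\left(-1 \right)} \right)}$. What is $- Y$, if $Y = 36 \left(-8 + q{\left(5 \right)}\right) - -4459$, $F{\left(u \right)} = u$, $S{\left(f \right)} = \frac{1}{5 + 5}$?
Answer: $- \frac{20873}{5} \approx -4174.6$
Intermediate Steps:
$S{\left(f \right)} = \frac{1}{10}$
$q{\left(L \right)} = \frac{1}{10}$
$Y = \frac{20873}{5}$ ($Y = 36 \left(-8 + \frac{1}{10}\right) - -4459 = 36 \left(- \frac{79}{10}\right) + 4459 = - \frac{1422}{5} + 4459 = \frac{20873}{5} \approx 4174.6$)
$- Y = \left(-1\right) \frac{20873}{5} = - \frac{20873}{5}$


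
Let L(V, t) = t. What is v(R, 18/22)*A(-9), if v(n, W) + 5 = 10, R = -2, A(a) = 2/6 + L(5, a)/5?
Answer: -22/3 ≈ -7.3333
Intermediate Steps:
A(a) = 1/3 + a/5 (A(a) = 2/6 + a/5 = 2*(1/6) + a*(1/5) = 1/3 + a/5)
v(n, W) = 5 (v(n, W) = -5 + 10 = 5)
v(R, 18/22)*A(-9) = 5*(1/3 + (1/5)*(-9)) = 5*(1/3 - 9/5) = 5*(-22/15) = -22/3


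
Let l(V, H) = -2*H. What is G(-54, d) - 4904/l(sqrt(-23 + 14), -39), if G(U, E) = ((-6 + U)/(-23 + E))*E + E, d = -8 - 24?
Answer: -55676/429 ≈ -129.78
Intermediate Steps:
d = -32
G(U, E) = E + E*(-6 + U)/(-23 + E) (G(U, E) = ((-6 + U)/(-23 + E))*E + E = E*(-6 + U)/(-23 + E) + E = E + E*(-6 + U)/(-23 + E))
G(-54, d) - 4904/l(sqrt(-23 + 14), -39) = -32*(-29 - 32 - 54)/(-23 - 32) - 4904/((-2*(-39))) = -32*(-115)/(-55) - 4904/78 = -32*(-1/55)*(-115) - 4904*1/78 = -736/11 - 2452/39 = -55676/429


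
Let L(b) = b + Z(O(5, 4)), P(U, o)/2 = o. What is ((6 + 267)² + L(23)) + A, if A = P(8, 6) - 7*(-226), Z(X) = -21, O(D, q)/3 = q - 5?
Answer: 76125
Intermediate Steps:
O(D, q) = -15 + 3*q (O(D, q) = 3*(q - 5) = 3*(-5 + q) = -15 + 3*q)
P(U, o) = 2*o
A = 1594 (A = 2*6 - 7*(-226) = 12 + 1582 = 1594)
L(b) = -21 + b (L(b) = b - 21 = -21 + b)
((6 + 267)² + L(23)) + A = ((6 + 267)² + (-21 + 23)) + 1594 = (273² + 2) + 1594 = (74529 + 2) + 1594 = 74531 + 1594 = 76125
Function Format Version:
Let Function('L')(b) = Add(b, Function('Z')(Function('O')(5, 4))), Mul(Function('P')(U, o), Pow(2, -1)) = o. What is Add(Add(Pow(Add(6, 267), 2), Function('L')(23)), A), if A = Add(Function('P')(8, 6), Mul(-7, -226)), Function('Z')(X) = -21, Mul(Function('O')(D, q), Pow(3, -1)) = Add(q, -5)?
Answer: 76125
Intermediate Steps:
Function('O')(D, q) = Add(-15, Mul(3, q)) (Function('O')(D, q) = Mul(3, Add(q, -5)) = Mul(3, Add(-5, q)) = Add(-15, Mul(3, q)))
Function('P')(U, o) = Mul(2, o)
A = 1594 (A = Add(Mul(2, 6), Mul(-7, -226)) = Add(12, 1582) = 1594)
Function('L')(b) = Add(-21, b) (Function('L')(b) = Add(b, -21) = Add(-21, b))
Add(Add(Pow(Add(6, 267), 2), Function('L')(23)), A) = Add(Add(Pow(Add(6, 267), 2), Add(-21, 23)), 1594) = Add(Add(Pow(273, 2), 2), 1594) = Add(Add(74529, 2), 1594) = Add(74531, 1594) = 76125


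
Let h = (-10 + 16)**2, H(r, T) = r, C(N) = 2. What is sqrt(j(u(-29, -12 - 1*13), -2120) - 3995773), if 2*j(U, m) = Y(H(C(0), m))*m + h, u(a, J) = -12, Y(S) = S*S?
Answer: I*sqrt(3999995) ≈ 2000.0*I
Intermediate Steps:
Y(S) = S**2
h = 36 (h = 6**2 = 36)
j(U, m) = 18 + 2*m (j(U, m) = (2**2*m + 36)/2 = (4*m + 36)/2 = (36 + 4*m)/2 = 18 + 2*m)
sqrt(j(u(-29, -12 - 1*13), -2120) - 3995773) = sqrt((18 + 2*(-2120)) - 3995773) = sqrt((18 - 4240) - 3995773) = sqrt(-4222 - 3995773) = sqrt(-3999995) = I*sqrt(3999995)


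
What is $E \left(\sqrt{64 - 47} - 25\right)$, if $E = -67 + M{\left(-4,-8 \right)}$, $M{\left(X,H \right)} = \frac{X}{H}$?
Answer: $\frac{3325}{2} - \frac{133 \sqrt{17}}{2} \approx 1388.3$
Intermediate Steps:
$E = - \frac{133}{2}$ ($E = -67 - \frac{4}{-8} = -67 - - \frac{1}{2} = -67 + \frac{1}{2} = - \frac{133}{2} \approx -66.5$)
$E \left(\sqrt{64 - 47} - 25\right) = - \frac{133 \left(\sqrt{64 - 47} - 25\right)}{2} = - \frac{133 \left(\sqrt{17} - 25\right)}{2} = - \frac{133 \left(-25 + \sqrt{17}\right)}{2} = \frac{3325}{2} - \frac{133 \sqrt{17}}{2}$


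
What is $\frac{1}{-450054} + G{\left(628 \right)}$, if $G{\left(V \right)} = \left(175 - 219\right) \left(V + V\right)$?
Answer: $- \frac{24871784257}{450054} \approx -55264.0$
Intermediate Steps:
$G{\left(V \right)} = - 88 V$ ($G{\left(V \right)} = - 44 \cdot 2 V = - 88 V$)
$\frac{1}{-450054} + G{\left(628 \right)} = \frac{1}{-450054} - 55264 = - \frac{1}{450054} - 55264 = - \frac{24871784257}{450054}$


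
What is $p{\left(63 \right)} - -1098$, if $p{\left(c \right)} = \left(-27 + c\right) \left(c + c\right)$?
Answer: $5634$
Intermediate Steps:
$p{\left(c \right)} = 2 c \left(-27 + c\right)$ ($p{\left(c \right)} = \left(-27 + c\right) 2 c = 2 c \left(-27 + c\right)$)
$p{\left(63 \right)} - -1098 = 2 \cdot 63 \left(-27 + 63\right) - -1098 = 2 \cdot 63 \cdot 36 + 1098 = 4536 + 1098 = 5634$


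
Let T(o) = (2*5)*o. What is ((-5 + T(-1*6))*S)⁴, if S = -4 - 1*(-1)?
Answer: 1445900625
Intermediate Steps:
S = -3 (S = -4 + 1 = -3)
T(o) = 10*o
((-5 + T(-1*6))*S)⁴ = ((-5 + 10*(-1*6))*(-3))⁴ = ((-5 + 10*(-6))*(-3))⁴ = ((-5 - 60)*(-3))⁴ = (-65*(-3))⁴ = 195⁴ = 1445900625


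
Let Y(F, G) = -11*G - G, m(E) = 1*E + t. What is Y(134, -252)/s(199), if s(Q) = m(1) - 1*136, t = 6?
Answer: -1008/43 ≈ -23.442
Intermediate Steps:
m(E) = 6 + E (m(E) = 1*E + 6 = E + 6 = 6 + E)
Y(F, G) = -12*G
s(Q) = -129 (s(Q) = (6 + 1) - 1*136 = 7 - 136 = -129)
Y(134, -252)/s(199) = -12*(-252)/(-129) = 3024*(-1/129) = -1008/43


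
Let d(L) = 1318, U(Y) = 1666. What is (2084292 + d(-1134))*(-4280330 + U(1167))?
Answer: -8923624425040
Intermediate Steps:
(2084292 + d(-1134))*(-4280330 + U(1167)) = (2084292 + 1318)*(-4280330 + 1666) = 2085610*(-4278664) = -8923624425040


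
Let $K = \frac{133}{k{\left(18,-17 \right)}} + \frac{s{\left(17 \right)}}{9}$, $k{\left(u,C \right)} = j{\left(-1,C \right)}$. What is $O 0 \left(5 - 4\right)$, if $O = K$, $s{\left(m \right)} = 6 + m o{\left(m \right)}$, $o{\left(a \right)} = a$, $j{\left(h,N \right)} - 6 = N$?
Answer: $0$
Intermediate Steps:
$j{\left(h,N \right)} = 6 + N$
$k{\left(u,C \right)} = 6 + C$
$s{\left(m \right)} = 6 + m^{2}$ ($s{\left(m \right)} = 6 + m m = 6 + m^{2}$)
$K = \frac{2048}{99}$ ($K = \frac{133}{6 - 17} + \frac{6 + 17^{2}}{9} = \frac{133}{-11} + \left(6 + 289\right) \frac{1}{9} = 133 \left(- \frac{1}{11}\right) + 295 \cdot \frac{1}{9} = - \frac{133}{11} + \frac{295}{9} = \frac{2048}{99} \approx 20.687$)
$O = \frac{2048}{99} \approx 20.687$
$O 0 \left(5 - 4\right) = \frac{2048 \cdot 0 \left(5 - 4\right)}{99} = \frac{2048 \cdot 0 \cdot 1}{99} = \frac{2048}{99} \cdot 0 = 0$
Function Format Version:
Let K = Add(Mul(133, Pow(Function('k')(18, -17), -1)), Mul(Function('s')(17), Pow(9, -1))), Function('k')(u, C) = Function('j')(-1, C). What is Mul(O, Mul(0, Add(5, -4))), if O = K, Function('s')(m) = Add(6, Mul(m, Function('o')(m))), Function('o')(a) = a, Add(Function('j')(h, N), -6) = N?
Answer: 0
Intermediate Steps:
Function('j')(h, N) = Add(6, N)
Function('k')(u, C) = Add(6, C)
Function('s')(m) = Add(6, Pow(m, 2)) (Function('s')(m) = Add(6, Mul(m, m)) = Add(6, Pow(m, 2)))
K = Rational(2048, 99) (K = Add(Mul(133, Pow(Add(6, -17), -1)), Mul(Add(6, Pow(17, 2)), Pow(9, -1))) = Add(Mul(133, Pow(-11, -1)), Mul(Add(6, 289), Rational(1, 9))) = Add(Mul(133, Rational(-1, 11)), Mul(295, Rational(1, 9))) = Add(Rational(-133, 11), Rational(295, 9)) = Rational(2048, 99) ≈ 20.687)
O = Rational(2048, 99) ≈ 20.687
Mul(O, Mul(0, Add(5, -4))) = Mul(Rational(2048, 99), Mul(0, Add(5, -4))) = Mul(Rational(2048, 99), Mul(0, 1)) = Mul(Rational(2048, 99), 0) = 0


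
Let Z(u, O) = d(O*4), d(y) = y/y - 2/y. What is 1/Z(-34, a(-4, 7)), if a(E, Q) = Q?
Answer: 14/13 ≈ 1.0769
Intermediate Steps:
d(y) = 1 - 2/y
Z(u, O) = (-2 + 4*O)/(4*O) (Z(u, O) = (-2 + O*4)/((O*4)) = (-2 + 4*O)/((4*O)) = (1/(4*O))*(-2 + 4*O) = (-2 + 4*O)/(4*O))
1/Z(-34, a(-4, 7)) = 1/((-1/2 + 7)/7) = 1/((1/7)*(13/2)) = 1/(13/14) = 14/13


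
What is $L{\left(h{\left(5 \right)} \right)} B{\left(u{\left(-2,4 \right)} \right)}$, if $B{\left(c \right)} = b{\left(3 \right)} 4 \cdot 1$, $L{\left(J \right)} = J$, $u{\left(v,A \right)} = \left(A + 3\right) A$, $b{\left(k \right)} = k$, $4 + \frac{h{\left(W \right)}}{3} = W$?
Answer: $36$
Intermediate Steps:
$h{\left(W \right)} = -12 + 3 W$
$u{\left(v,A \right)} = A \left(3 + A\right)$ ($u{\left(v,A \right)} = \left(3 + A\right) A = A \left(3 + A\right)$)
$B{\left(c \right)} = 12$ ($B{\left(c \right)} = 3 \cdot 4 \cdot 1 = 12 \cdot 1 = 12$)
$L{\left(h{\left(5 \right)} \right)} B{\left(u{\left(-2,4 \right)} \right)} = \left(-12 + 3 \cdot 5\right) 12 = \left(-12 + 15\right) 12 = 3 \cdot 12 = 36$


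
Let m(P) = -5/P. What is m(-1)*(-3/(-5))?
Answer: 3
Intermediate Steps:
m(-1)*(-3/(-5)) = (-5/(-1))*(-3/(-5)) = (-5*(-1))*(-3*(-⅕)) = 5*(⅗) = 3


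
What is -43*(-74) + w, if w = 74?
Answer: 3256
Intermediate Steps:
-43*(-74) + w = -43*(-74) + 74 = 3182 + 74 = 3256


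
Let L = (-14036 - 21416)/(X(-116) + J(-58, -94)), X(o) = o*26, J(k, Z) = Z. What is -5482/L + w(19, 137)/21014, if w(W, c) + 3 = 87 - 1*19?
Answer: -89566450475/186247082 ≈ -480.90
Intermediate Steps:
X(o) = 26*o
w(W, c) = 65 (w(W, c) = -3 + (87 - 1*19) = -3 + (87 - 19) = -3 + 68 = 65)
L = 17726/1555 (L = (-14036 - 21416)/(26*(-116) - 94) = -35452/(-3016 - 94) = -35452/(-3110) = -35452*(-1/3110) = 17726/1555 ≈ 11.399)
-5482/L + w(19, 137)/21014 = -5482/17726/1555 + 65/21014 = -5482*1555/17726 + 65*(1/21014) = -4262255/8863 + 65/21014 = -89566450475/186247082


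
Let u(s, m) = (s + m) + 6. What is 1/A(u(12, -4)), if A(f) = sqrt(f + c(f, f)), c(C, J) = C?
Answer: sqrt(7)/14 ≈ 0.18898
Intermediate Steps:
u(s, m) = 6 + m + s (u(s, m) = (m + s) + 6 = 6 + m + s)
A(f) = sqrt(2)*sqrt(f) (A(f) = sqrt(f + f) = sqrt(2*f) = sqrt(2)*sqrt(f))
1/A(u(12, -4)) = 1/(sqrt(2)*sqrt(6 - 4 + 12)) = 1/(sqrt(2)*sqrt(14)) = 1/(2*sqrt(7)) = sqrt(7)/14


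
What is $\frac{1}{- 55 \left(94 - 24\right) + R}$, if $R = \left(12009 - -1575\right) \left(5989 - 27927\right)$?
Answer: $- \frac{1}{298009642} \approx -3.3556 \cdot 10^{-9}$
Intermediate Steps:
$R = -298005792$ ($R = \left(12009 + \left(1666 - 91\right)\right) \left(-21938\right) = \left(12009 + 1575\right) \left(-21938\right) = 13584 \left(-21938\right) = -298005792$)
$\frac{1}{- 55 \left(94 - 24\right) + R} = \frac{1}{- 55 \left(94 - 24\right) - 298005792} = \frac{1}{\left(-55\right) 70 - 298005792} = \frac{1}{-3850 - 298005792} = \frac{1}{-298009642} = - \frac{1}{298009642}$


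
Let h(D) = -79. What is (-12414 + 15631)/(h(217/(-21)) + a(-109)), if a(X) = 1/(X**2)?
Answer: -38221177/938598 ≈ -40.722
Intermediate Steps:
a(X) = X**(-2)
(-12414 + 15631)/(h(217/(-21)) + a(-109)) = (-12414 + 15631)/(-79 + (-109)**(-2)) = 3217/(-79 + 1/11881) = 3217/(-938598/11881) = 3217*(-11881/938598) = -38221177/938598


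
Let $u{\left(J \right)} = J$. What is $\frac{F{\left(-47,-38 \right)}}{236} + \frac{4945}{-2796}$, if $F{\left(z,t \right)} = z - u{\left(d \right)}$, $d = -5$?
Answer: $- \frac{321113}{164964} \approx -1.9466$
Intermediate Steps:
$F{\left(z,t \right)} = 5 + z$ ($F{\left(z,t \right)} = z - -5 = z + 5 = 5 + z$)
$\frac{F{\left(-47,-38 \right)}}{236} + \frac{4945}{-2796} = \frac{5 - 47}{236} + \frac{4945}{-2796} = \left(-42\right) \frac{1}{236} + 4945 \left(- \frac{1}{2796}\right) = - \frac{21}{118} - \frac{4945}{2796} = - \frac{321113}{164964}$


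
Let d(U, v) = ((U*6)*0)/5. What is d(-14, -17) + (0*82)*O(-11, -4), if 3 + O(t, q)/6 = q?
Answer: 0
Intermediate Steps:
O(t, q) = -18 + 6*q
d(U, v) = 0 (d(U, v) = ((6*U)*0)*(⅕) = 0*(⅕) = 0)
d(-14, -17) + (0*82)*O(-11, -4) = 0 + (0*82)*(-18 + 6*(-4)) = 0 + 0*(-18 - 24) = 0 + 0*(-42) = 0 + 0 = 0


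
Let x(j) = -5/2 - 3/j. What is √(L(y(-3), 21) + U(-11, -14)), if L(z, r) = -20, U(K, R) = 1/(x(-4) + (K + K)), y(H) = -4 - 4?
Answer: 4*I*√11305/95 ≈ 4.4768*I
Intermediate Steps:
x(j) = -5/2 - 3/j (x(j) = -5*½ - 3/j = -5/2 - 3/j)
y(H) = -8
U(K, R) = 1/(-7/4 + 2*K) (U(K, R) = 1/((-5/2 - 3/(-4)) + (K + K)) = 1/((-5/2 - 3*(-¼)) + 2*K) = 1/((-5/2 + ¾) + 2*K) = 1/(-7/4 + 2*K))
√(L(y(-3), 21) + U(-11, -14)) = √(-20 + 4/(-7 + 8*(-11))) = √(-20 + 4/(-7 - 88)) = √(-20 + 4/(-95)) = √(-20 + 4*(-1/95)) = √(-20 - 4/95) = √(-1904/95) = 4*I*√11305/95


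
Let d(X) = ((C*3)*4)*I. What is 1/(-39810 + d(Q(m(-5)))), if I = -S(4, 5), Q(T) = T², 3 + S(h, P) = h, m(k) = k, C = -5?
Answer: -1/39750 ≈ -2.5157e-5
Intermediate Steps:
S(h, P) = -3 + h
I = -1 (I = -(-3 + 4) = -1*1 = -1)
d(X) = 60 (d(X) = (-5*3*4)*(-1) = -15*4*(-1) = -60*(-1) = 60)
1/(-39810 + d(Q(m(-5)))) = 1/(-39810 + 60) = 1/(-39750) = -1/39750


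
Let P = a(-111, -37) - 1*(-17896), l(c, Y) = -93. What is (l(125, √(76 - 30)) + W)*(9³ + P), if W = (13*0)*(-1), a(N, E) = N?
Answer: -1721802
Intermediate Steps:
W = 0 (W = 0*(-1) = 0)
P = 17785 (P = -111 - 1*(-17896) = -111 + 17896 = 17785)
(l(125, √(76 - 30)) + W)*(9³ + P) = (-93 + 0)*(9³ + 17785) = -93*(729 + 17785) = -93*18514 = -1721802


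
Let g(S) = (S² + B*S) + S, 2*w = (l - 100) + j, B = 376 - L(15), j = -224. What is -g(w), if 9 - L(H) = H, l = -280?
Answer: 24462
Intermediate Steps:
L(H) = 9 - H
B = 382 (B = 376 - (9 - 1*15) = 376 - (9 - 15) = 376 - 1*(-6) = 376 + 6 = 382)
w = -302 (w = ((-280 - 100) - 224)/2 = (-380 - 224)/2 = (½)*(-604) = -302)
g(S) = S² + 383*S (g(S) = (S² + 382*S) + S = S² + 383*S)
-g(w) = -(-302)*(383 - 302) = -(-302)*81 = -1*(-24462) = 24462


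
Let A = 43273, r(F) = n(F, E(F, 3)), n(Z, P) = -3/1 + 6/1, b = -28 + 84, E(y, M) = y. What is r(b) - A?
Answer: -43270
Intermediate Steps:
b = 56
n(Z, P) = 3 (n(Z, P) = -3*1 + 6*1 = -3 + 6 = 3)
r(F) = 3
r(b) - A = 3 - 1*43273 = 3 - 43273 = -43270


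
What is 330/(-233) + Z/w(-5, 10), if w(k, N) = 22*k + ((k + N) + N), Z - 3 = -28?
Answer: -5105/4427 ≈ -1.1532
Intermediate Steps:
Z = -25 (Z = 3 - 28 = -25)
w(k, N) = 2*N + 23*k (w(k, N) = 22*k + ((N + k) + N) = 22*k + (k + 2*N) = 2*N + 23*k)
330/(-233) + Z/w(-5, 10) = 330/(-233) - 25/(2*10 + 23*(-5)) = 330*(-1/233) - 25/(20 - 115) = -330/233 - 25/(-95) = -330/233 - 25*(-1/95) = -330/233 + 5/19 = -5105/4427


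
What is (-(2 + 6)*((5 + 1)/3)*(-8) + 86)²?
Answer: 45796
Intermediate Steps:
(-(2 + 6)*((5 + 1)/3)*(-8) + 86)² = (-8*(6*(⅓))*(-8) + 86)² = (-8*2*(-8) + 86)² = (-16*(-8) + 86)² = (-1*(-128) + 86)² = (128 + 86)² = 214² = 45796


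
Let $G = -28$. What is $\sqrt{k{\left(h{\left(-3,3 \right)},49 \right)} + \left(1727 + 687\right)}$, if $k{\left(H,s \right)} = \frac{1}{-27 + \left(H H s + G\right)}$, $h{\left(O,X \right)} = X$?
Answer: $\frac{\sqrt{359676730}}{386} \approx 49.133$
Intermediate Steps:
$k{\left(H,s \right)} = \frac{1}{-55 + s H^{2}}$ ($k{\left(H,s \right)} = \frac{1}{-27 + \left(H H s - 28\right)} = \frac{1}{-27 + \left(H^{2} s - 28\right)} = \frac{1}{-27 + \left(s H^{2} - 28\right)} = \frac{1}{-27 + \left(-28 + s H^{2}\right)} = \frac{1}{-55 + s H^{2}}$)
$\sqrt{k{\left(h{\left(-3,3 \right)},49 \right)} + \left(1727 + 687\right)} = \sqrt{\frac{1}{-55 + 49 \cdot 3^{2}} + \left(1727 + 687\right)} = \sqrt{\frac{1}{-55 + 49 \cdot 9} + 2414} = \sqrt{\frac{1}{-55 + 441} + 2414} = \sqrt{\frac{1}{386} + 2414} = \sqrt{\frac{931805}{386}} = \frac{\sqrt{359676730}}{386}$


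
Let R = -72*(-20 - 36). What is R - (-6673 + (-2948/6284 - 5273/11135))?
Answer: 187279965303/17493085 ≈ 10706.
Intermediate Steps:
R = 4032 (R = -72*(-56) = 4032)
R - (-6673 + (-2948/6284 - 5273/11135)) = 4032 - (-6673 + (-2948/6284 - 5273/11135)) = 4032 - (-6673 + (-2948*1/6284 - 5273*1/11135)) = 4032 - (-6673 + (-737/1571 - 5273/11135)) = 4032 - (-6673 - 16490378/17493085) = 4032 - 1*(-116747846583/17493085) = 4032 + 116747846583/17493085 = 187279965303/17493085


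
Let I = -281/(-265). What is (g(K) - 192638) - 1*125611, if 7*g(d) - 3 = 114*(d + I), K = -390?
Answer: -602100966/1855 ≈ -3.2458e+5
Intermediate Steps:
I = 281/265 (I = -281*(-1/265) = 281/265 ≈ 1.0604)
g(d) = 32829/1855 + 114*d/7 (g(d) = 3/7 + (114*(d + 281/265))/7 = 3/7 + (114*(281/265 + d))/7 = 3/7 + (32034/265 + 114*d)/7 = 3/7 + (32034/1855 + 114*d/7) = 32829/1855 + 114*d/7)
(g(K) - 192638) - 1*125611 = ((32829/1855 + (114/7)*(-390)) - 192638) - 1*125611 = ((32829/1855 - 44460/7) - 192638) - 125611 = (-11749071/1855 - 192638) - 125611 = -369092561/1855 - 125611 = -602100966/1855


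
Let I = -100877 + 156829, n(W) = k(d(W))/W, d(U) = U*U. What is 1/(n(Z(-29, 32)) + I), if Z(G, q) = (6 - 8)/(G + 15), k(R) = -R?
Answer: 7/391663 ≈ 1.7873e-5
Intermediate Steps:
d(U) = U²
Z(G, q) = -2/(15 + G)
n(W) = -W (n(W) = (-W²)/W = -W)
I = 55952
1/(n(Z(-29, 32)) + I) = 1/(-(-2)/(15 - 29) + 55952) = 1/(-(-2)/(-14) + 55952) = 1/(-(-2)*(-1)/14 + 55952) = 1/(-1*⅐ + 55952) = 1/(-⅐ + 55952) = 1/(391663/7) = 7/391663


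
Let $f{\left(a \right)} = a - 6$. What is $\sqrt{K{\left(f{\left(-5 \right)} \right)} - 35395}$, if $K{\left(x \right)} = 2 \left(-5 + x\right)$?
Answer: $7 i \sqrt{723} \approx 188.22 i$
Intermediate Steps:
$f{\left(a \right)} = -6 + a$ ($f{\left(a \right)} = a - 6 = -6 + a$)
$K{\left(x \right)} = -10 + 2 x$
$\sqrt{K{\left(f{\left(-5 \right)} \right)} - 35395} = \sqrt{\left(-10 + 2 \left(-6 - 5\right)\right) - 35395} = \sqrt{\left(-10 + 2 \left(-11\right)\right) - 35395} = \sqrt{\left(-10 - 22\right) - 35395} = \sqrt{-32 - 35395} = \sqrt{-35427} = 7 i \sqrt{723}$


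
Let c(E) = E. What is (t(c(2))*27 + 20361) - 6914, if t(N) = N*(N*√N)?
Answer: 13447 + 108*√2 ≈ 13600.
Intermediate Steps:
t(N) = N^(5/2) (t(N) = N*N^(3/2) = N^(5/2))
(t(c(2))*27 + 20361) - 6914 = (2^(5/2)*27 + 20361) - 6914 = ((4*√2)*27 + 20361) - 6914 = (108*√2 + 20361) - 6914 = (20361 + 108*√2) - 6914 = 13447 + 108*√2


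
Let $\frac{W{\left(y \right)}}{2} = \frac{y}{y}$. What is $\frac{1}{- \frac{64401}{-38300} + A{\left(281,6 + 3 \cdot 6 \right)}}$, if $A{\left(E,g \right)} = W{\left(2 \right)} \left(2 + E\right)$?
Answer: $\frac{38300}{21742201} \approx 0.0017616$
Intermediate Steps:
$W{\left(y \right)} = 2$ ($W{\left(y \right)} = 2 \frac{y}{y} = 2 \cdot 1 = 2$)
$A{\left(E,g \right)} = 4 + 2 E$ ($A{\left(E,g \right)} = 2 \left(2 + E\right) = 4 + 2 E$)
$\frac{1}{- \frac{64401}{-38300} + A{\left(281,6 + 3 \cdot 6 \right)}} = \frac{1}{- \frac{64401}{-38300} + \left(4 + 2 \cdot 281\right)} = \frac{1}{\left(-64401\right) \left(- \frac{1}{38300}\right) + \left(4 + 562\right)} = \frac{1}{\frac{64401}{38300} + 566} = \frac{1}{\frac{21742201}{38300}} = \frac{38300}{21742201}$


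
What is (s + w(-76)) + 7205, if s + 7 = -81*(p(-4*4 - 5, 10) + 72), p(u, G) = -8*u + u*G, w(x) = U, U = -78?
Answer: 4690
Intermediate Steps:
w(x) = -78
p(u, G) = -8*u + G*u
s = -2437 (s = -7 - 81*((-4*4 - 5)*(-8 + 10) + 72) = -7 - 81*((-16 - 5)*2 + 72) = -7 - 81*(-21*2 + 72) = -7 - 81*(-42 + 72) = -7 - 81*30 = -7 - 2430 = -2437)
(s + w(-76)) + 7205 = (-2437 - 78) + 7205 = -2515 + 7205 = 4690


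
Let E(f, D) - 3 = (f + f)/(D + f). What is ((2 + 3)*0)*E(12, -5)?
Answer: 0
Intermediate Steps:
E(f, D) = 3 + 2*f/(D + f) (E(f, D) = 3 + (f + f)/(D + f) = 3 + (2*f)/(D + f) = 3 + 2*f/(D + f))
((2 + 3)*0)*E(12, -5) = ((2 + 3)*0)*((3*(-5) + 5*12)/(-5 + 12)) = (5*0)*((-15 + 60)/7) = 0*((⅐)*45) = 0*(45/7) = 0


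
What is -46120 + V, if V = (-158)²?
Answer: -21156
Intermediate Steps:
V = 24964
-46120 + V = -46120 + 24964 = -21156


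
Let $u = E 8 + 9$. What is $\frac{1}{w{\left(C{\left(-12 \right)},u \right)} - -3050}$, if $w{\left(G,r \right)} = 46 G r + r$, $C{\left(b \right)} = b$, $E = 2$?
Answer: $- \frac{1}{10725} \approx -9.324 \cdot 10^{-5}$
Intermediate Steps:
$u = 25$ ($u = 2 \cdot 8 + 9 = 16 + 9 = 25$)
$w{\left(G,r \right)} = r + 46 G r$ ($w{\left(G,r \right)} = 46 G r + r = r + 46 G r$)
$\frac{1}{w{\left(C{\left(-12 \right)},u \right)} - -3050} = \frac{1}{25 \left(1 + 46 \left(-12\right)\right) - -3050} = \frac{1}{25 \left(1 - 552\right) + \left(-41428 + 44478\right)} = \frac{1}{25 \left(-551\right) + 3050} = \frac{1}{-13775 + 3050} = \frac{1}{-10725} = - \frac{1}{10725}$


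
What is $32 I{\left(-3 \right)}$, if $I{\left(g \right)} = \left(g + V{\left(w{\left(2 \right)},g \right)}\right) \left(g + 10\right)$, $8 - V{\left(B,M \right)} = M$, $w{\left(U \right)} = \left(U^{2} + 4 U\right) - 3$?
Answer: $1792$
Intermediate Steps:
$w{\left(U \right)} = -3 + U^{2} + 4 U$
$V{\left(B,M \right)} = 8 - M$
$I{\left(g \right)} = 80 + 8 g$ ($I{\left(g \right)} = \left(g - \left(-8 + g\right)\right) \left(g + 10\right) = 8 \left(10 + g\right) = 80 + 8 g$)
$32 I{\left(-3 \right)} = 32 \left(80 + 8 \left(-3\right)\right) = 32 \left(80 - 24\right) = 32 \cdot 56 = 1792$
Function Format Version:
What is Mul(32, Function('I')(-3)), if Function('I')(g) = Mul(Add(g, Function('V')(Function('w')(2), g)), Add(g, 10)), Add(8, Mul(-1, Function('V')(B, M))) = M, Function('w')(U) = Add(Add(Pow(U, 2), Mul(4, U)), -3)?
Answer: 1792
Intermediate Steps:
Function('w')(U) = Add(-3, Pow(U, 2), Mul(4, U))
Function('V')(B, M) = Add(8, Mul(-1, M))
Function('I')(g) = Add(80, Mul(8, g)) (Function('I')(g) = Mul(Add(g, Add(8, Mul(-1, g))), Add(g, 10)) = Mul(8, Add(10, g)) = Add(80, Mul(8, g)))
Mul(32, Function('I')(-3)) = Mul(32, Add(80, Mul(8, -3))) = Mul(32, Add(80, -24)) = Mul(32, 56) = 1792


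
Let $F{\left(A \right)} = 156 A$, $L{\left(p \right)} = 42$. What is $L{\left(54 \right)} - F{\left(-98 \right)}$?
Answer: $15330$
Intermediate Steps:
$L{\left(54 \right)} - F{\left(-98 \right)} = 42 - 156 \left(-98\right) = 42 - -15288 = 42 + 15288 = 15330$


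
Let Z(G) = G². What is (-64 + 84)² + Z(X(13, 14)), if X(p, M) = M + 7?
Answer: 841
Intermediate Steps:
X(p, M) = 7 + M
(-64 + 84)² + Z(X(13, 14)) = (-64 + 84)² + (7 + 14)² = 20² + 21² = 400 + 441 = 841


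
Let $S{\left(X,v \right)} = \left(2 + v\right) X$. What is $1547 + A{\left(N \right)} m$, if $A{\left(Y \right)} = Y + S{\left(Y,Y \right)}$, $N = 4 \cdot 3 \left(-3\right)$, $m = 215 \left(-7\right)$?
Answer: $-1786393$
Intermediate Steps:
$m = -1505$
$S{\left(X,v \right)} = X \left(2 + v\right)$
$N = -36$ ($N = 12 \left(-3\right) = -36$)
$A{\left(Y \right)} = Y + Y \left(2 + Y\right)$
$1547 + A{\left(N \right)} m = 1547 + - 36 \left(3 - 36\right) \left(-1505\right) = 1547 + \left(-36\right) \left(-33\right) \left(-1505\right) = 1547 + 1188 \left(-1505\right) = 1547 - 1787940 = -1786393$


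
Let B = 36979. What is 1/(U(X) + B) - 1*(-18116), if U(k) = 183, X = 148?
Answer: 673226793/37162 ≈ 18116.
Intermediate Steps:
1/(U(X) + B) - 1*(-18116) = 1/(183 + 36979) - 1*(-18116) = 1/37162 + 18116 = 673226793/37162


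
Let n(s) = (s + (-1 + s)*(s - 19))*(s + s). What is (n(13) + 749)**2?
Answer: 616225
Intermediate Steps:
n(s) = 2*s*(s + (-1 + s)*(-19 + s)) (n(s) = (s + (-1 + s)*(-19 + s))*(2*s) = 2*s*(s + (-1 + s)*(-19 + s)))
(n(13) + 749)**2 = (2*13*(19 + 13**2 - 19*13) + 749)**2 = (2*13*(19 + 169 - 247) + 749)**2 = (2*13*(-59) + 749)**2 = (-1534 + 749)**2 = (-785)**2 = 616225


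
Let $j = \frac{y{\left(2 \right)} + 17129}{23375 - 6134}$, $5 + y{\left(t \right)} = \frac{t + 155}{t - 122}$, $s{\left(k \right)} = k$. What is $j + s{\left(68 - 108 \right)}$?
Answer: $- \frac{80702077}{2068920} \approx -39.007$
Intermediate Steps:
$y{\left(t \right)} = -5 + \frac{155 + t}{-122 + t}$ ($y{\left(t \right)} = -5 + \frac{t + 155}{t - 122} = -5 + \frac{155 + t}{-122 + t}$)
$j = \frac{2054723}{2068920}$ ($j = \frac{\frac{765 - 8}{-122 + 2} + 17129}{23375 - 6134} = \frac{\frac{765 - 8}{-120} + 17129}{17241} = \left(\left(- \frac{1}{120}\right) 757 + 17129\right) \frac{1}{17241} = \left(- \frac{757}{120} + 17129\right) \frac{1}{17241} = \frac{2054723}{120} \cdot \frac{1}{17241} = \frac{2054723}{2068920} \approx 0.99314$)
$j + s{\left(68 - 108 \right)} = \frac{2054723}{2068920} + \left(68 - 108\right) = \frac{2054723}{2068920} - 40 = - \frac{80702077}{2068920}$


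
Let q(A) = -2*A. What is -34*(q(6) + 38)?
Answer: -884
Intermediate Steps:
-34*(q(6) + 38) = -34*(-2*6 + 38) = -34*(-12 + 38) = -34*26 = -884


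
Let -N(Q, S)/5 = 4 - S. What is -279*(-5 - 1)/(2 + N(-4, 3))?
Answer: -558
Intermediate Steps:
N(Q, S) = -20 + 5*S (N(Q, S) = -5*(4 - S) = -20 + 5*S)
-279*(-5 - 1)/(2 + N(-4, 3)) = -279*(-5 - 1)/(2 + (-20 + 5*3)) = -(-1674)/(2 + (-20 + 15)) = -(-1674)/(2 - 5) = -(-1674)/(-3) = -(-1674)*(-1)/3 = -279*2 = -558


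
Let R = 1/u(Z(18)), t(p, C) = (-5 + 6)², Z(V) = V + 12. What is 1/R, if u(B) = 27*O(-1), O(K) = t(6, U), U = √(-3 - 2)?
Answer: 27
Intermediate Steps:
Z(V) = 12 + V
U = I*√5 (U = √(-5) = I*√5 ≈ 2.2361*I)
t(p, C) = 1 (t(p, C) = 1² = 1)
O(K) = 1
u(B) = 27 (u(B) = 27*1 = 27)
R = 1/27 ≈ 0.037037
1/R = 1/(1/27) = 27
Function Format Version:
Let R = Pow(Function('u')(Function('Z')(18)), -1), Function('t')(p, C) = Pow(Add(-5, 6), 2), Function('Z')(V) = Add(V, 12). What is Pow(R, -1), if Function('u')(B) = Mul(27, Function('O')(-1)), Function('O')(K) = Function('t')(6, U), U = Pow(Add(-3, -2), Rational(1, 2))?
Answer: 27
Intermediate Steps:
Function('Z')(V) = Add(12, V)
U = Mul(I, Pow(5, Rational(1, 2))) (U = Pow(-5, Rational(1, 2)) = Mul(I, Pow(5, Rational(1, 2))) ≈ Mul(2.2361, I))
Function('t')(p, C) = 1 (Function('t')(p, C) = Pow(1, 2) = 1)
Function('O')(K) = 1
Function('u')(B) = 27 (Function('u')(B) = Mul(27, 1) = 27)
R = Rational(1, 27) (R = Pow(27, -1) = Rational(1, 27) ≈ 0.037037)
Pow(R, -1) = Pow(Rational(1, 27), -1) = 27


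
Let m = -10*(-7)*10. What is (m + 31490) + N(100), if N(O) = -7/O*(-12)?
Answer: 804771/25 ≈ 32191.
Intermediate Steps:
N(O) = 84/O
m = 700 (m = 70*10 = 700)
(m + 31490) + N(100) = (700 + 31490) + 84/100 = 32190 + 84*(1/100) = 32190 + 21/25 = 804771/25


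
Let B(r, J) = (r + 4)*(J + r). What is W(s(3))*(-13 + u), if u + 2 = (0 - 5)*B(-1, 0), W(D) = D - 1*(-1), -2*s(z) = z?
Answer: 0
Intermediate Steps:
B(r, J) = (4 + r)*(J + r)
s(z) = -z/2
W(D) = 1 + D (W(D) = D + 1 = 1 + D)
u = 13 (u = -2 + (0 - 5)*((-1)² + 4*0 + 4*(-1) + 0*(-1)) = -2 - 5*(1 + 0 - 4 + 0) = -2 - 5*(-3) = -2 + 15 = 13)
W(s(3))*(-13 + u) = (1 - ½*3)*(-13 + 13) = (1 - 3/2)*0 = -½*0 = 0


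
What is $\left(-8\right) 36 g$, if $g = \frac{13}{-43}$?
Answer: $\frac{3744}{43} \approx 87.07$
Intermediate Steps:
$g = - \frac{13}{43}$ ($g = 13 \left(- \frac{1}{43}\right) = - \frac{13}{43} \approx -0.30233$)
$\left(-8\right) 36 g = \left(-8\right) 36 \left(- \frac{13}{43}\right) = \left(-288\right) \left(- \frac{13}{43}\right) = \frac{3744}{43}$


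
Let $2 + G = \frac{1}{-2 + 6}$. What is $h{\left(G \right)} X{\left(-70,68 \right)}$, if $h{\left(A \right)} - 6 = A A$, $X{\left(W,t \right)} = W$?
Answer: $- \frac{5075}{8} \approx -634.38$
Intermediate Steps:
$G = - \frac{7}{4}$ ($G = -2 + \frac{1}{-2 + 6} = -2 + \frac{1}{4} = - \frac{7}{4} \approx -1.75$)
$h{\left(A \right)} = 6 + A^{2}$ ($h{\left(A \right)} = 6 + A A = 6 + A^{2}$)
$h{\left(G \right)} X{\left(-70,68 \right)} = \left(6 + \left(- \frac{7}{4}\right)^{2}\right) \left(-70\right) = \left(6 + \frac{49}{16}\right) \left(-70\right) = \frac{145}{16} \left(-70\right) = - \frac{5075}{8}$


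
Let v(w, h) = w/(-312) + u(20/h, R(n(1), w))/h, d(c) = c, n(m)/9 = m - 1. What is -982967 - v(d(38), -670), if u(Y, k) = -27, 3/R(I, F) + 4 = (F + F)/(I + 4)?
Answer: -51369851161/52260 ≈ -9.8297e+5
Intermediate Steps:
n(m) = -9 + 9*m (n(m) = 9*(m - 1) = 9*(-1 + m) = -9 + 9*m)
R(I, F) = 3/(-4 + 2*F/(4 + I)) (R(I, F) = 3/(-4 + (F + F)/(I + 4)) = 3/(-4 + (2*F)/(4 + I)) = 3/(-4 + 2*F/(4 + I)))
v(w, h) = -27/h - w/312 (v(w, h) = w/(-312) - 27/h = w*(-1/312) - 27/h = -w/312 - 27/h = -27/h - w/312)
-982967 - v(d(38), -670) = -982967 - (-27/(-670) - 1/312*38) = -982967 - (-27*(-1/670) - 19/156) = -982967 - (27/670 - 19/156) = -982967 - 1*(-4259/52260) = -982967 + 4259/52260 = -51369851161/52260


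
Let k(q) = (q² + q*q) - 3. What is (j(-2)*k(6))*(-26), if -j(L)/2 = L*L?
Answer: 14352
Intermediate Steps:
j(L) = -2*L² (j(L) = -2*L*L = -2*L²)
k(q) = -3 + 2*q² (k(q) = (q² + q²) - 3 = 2*q² - 3 = -3 + 2*q²)
(j(-2)*k(6))*(-26) = ((-2*(-2)²)*(-3 + 2*6²))*(-26) = ((-2*4)*(-3 + 2*36))*(-26) = -8*(-3 + 72)*(-26) = -8*69*(-26) = -552*(-26) = 14352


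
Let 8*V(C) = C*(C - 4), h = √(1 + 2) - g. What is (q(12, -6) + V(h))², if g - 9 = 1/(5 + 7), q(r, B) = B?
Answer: 143627281/1327104 - 1414189*√3/27648 ≈ 19.632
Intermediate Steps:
g = 109/12 (g = 9 + 1/(5 + 7) = 9 + 1/12 = 109/12 ≈ 9.0833)
h = -109/12 + √3 (h = √(1 + 2) - 1*109/12 = √3 - 109/12 = -109/12 + √3 ≈ -7.3513)
V(C) = C*(-4 + C)/8 (V(C) = (C*(C - 4))/8 = (C*(-4 + C))/8 = C*(-4 + C)/8)
(q(12, -6) + V(h))² = (-6 + (-109/12 + √3)*(-4 + (-109/12 + √3))/8)² = (-6 + (-109/12 + √3)*(-157/12 + √3)/8)² = (-6 + (-157/12 + √3)*(-109/12 + √3)/8)²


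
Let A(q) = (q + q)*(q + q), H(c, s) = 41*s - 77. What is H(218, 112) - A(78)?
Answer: -19821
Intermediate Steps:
H(c, s) = -77 + 41*s
A(q) = 4*q² (A(q) = (2*q)*(2*q) = 4*q²)
H(218, 112) - A(78) = (-77 + 41*112) - 4*78² = (-77 + 4592) - 4*6084 = 4515 - 1*24336 = 4515 - 24336 = -19821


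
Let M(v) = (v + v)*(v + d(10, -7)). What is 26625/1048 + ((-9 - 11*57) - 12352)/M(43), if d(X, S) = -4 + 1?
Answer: 4873661/225320 ≈ 21.630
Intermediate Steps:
d(X, S) = -3
M(v) = 2*v*(-3 + v) (M(v) = (v + v)*(v - 3) = (2*v)*(-3 + v) = 2*v*(-3 + v))
26625/1048 + ((-9 - 11*57) - 12352)/M(43) = 26625/1048 + ((-9 - 11*57) - 12352)/((2*43*(-3 + 43))) = 26625*(1/1048) + ((-9 - 627) - 12352)/((2*43*40)) = 26625/1048 + (-636 - 12352)/3440 = 26625/1048 - 12988*1/3440 = 26625/1048 - 3247/860 = 4873661/225320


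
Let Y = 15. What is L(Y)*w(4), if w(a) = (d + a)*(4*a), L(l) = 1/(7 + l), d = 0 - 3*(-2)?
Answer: 80/11 ≈ 7.2727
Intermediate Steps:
d = 6 (d = 0 + 6 = 6)
w(a) = 4*a*(6 + a) (w(a) = (6 + a)*(4*a) = 4*a*(6 + a))
L(Y)*w(4) = (4*4*(6 + 4))/(7 + 15) = (4*4*10)/22 = (1/22)*160 = 80/11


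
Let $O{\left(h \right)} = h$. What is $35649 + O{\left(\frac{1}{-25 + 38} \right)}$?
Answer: $\frac{463438}{13} \approx 35649.0$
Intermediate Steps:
$35649 + O{\left(\frac{1}{-25 + 38} \right)} = 35649 + \frac{1}{-25 + 38} = 35649 + \frac{1}{13} = \frac{463438}{13}$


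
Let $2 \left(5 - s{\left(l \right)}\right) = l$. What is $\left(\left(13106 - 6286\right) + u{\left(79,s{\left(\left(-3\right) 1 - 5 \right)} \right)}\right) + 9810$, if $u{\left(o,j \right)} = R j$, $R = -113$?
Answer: $15613$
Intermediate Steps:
$s{\left(l \right)} = 5 - \frac{l}{2}$
$u{\left(o,j \right)} = - 113 j$
$\left(\left(13106 - 6286\right) + u{\left(79,s{\left(\left(-3\right) 1 - 5 \right)} \right)}\right) + 9810 = \left(\left(13106 - 6286\right) - 113 \left(5 - \frac{\left(-3\right) 1 - 5}{2}\right)\right) + 9810 = \left(6820 - 113 \left(5 - \frac{-3 - 5}{2}\right)\right) + 9810 = \left(6820 - 113 \left(5 - -4\right)\right) + 9810 = \left(6820 - 113 \left(5 + 4\right)\right) + 9810 = \left(6820 - 1017\right) + 9810 = 5803 + 9810 = 15613$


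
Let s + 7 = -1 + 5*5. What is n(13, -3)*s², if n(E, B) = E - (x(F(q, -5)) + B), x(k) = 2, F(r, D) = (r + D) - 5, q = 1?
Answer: 4046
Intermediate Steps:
F(r, D) = -5 + D + r (F(r, D) = (D + r) - 5 = -5 + D + r)
s = 17 (s = -7 + (-1 + 5*5) = -7 + (-1 + 25) = -7 + 24 = 17)
n(E, B) = -2 + E - B (n(E, B) = E - (2 + B) = E + (-2 - B) = -2 + E - B)
n(13, -3)*s² = (-2 + 13 - 1*(-3))*17² = (-2 + 13 + 3)*289 = 14*289 = 4046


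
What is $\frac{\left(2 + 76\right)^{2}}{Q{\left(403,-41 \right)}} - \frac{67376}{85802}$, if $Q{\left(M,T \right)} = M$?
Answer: $\frac{19033340}{1329931} \approx 14.312$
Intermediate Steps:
$\frac{\left(2 + 76\right)^{2}}{Q{\left(403,-41 \right)}} - \frac{67376}{85802} = \frac{\left(2 + 76\right)^{2}}{403} - \frac{67376}{85802} = 78^{2} \cdot \frac{1}{403} - \frac{33688}{42901} = 6084 \cdot \frac{1}{403} - \frac{33688}{42901} = \frac{468}{31} - \frac{33688}{42901} = \frac{19033340}{1329931}$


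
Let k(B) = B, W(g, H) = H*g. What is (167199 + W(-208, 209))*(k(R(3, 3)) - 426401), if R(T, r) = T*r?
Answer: -52756202984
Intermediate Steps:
(167199 + W(-208, 209))*(k(R(3, 3)) - 426401) = (167199 + 209*(-208))*(3*3 - 426401) = (167199 - 43472)*(9 - 426401) = 123727*(-426392) = -52756202984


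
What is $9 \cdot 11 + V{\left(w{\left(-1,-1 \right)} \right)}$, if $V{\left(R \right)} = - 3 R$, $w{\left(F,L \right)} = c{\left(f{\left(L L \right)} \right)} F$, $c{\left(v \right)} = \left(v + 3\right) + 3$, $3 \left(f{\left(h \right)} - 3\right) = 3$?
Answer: $129$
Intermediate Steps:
$f{\left(h \right)} = 4$ ($f{\left(h \right)} = 3 + \frac{1}{3} \cdot 3 = 3 + 1 = 4$)
$c{\left(v \right)} = 6 + v$ ($c{\left(v \right)} = \left(3 + v\right) + 3 = 6 + v$)
$w{\left(F,L \right)} = 10 F$ ($w{\left(F,L \right)} = \left(6 + 4\right) F = 10 F$)
$9 \cdot 11 + V{\left(w{\left(-1,-1 \right)} \right)} = 9 \cdot 11 - 3 \cdot 10 \left(-1\right) = 99 - -30 = 99 + 30 = 129$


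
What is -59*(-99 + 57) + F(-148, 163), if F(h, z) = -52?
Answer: 2426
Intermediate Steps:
-59*(-99 + 57) + F(-148, 163) = -59*(-99 + 57) - 52 = -59*(-42) - 52 = 2478 - 52 = 2426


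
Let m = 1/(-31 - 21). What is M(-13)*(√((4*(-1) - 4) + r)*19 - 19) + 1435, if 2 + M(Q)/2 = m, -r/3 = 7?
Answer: 39305/26 - 1995*I*√29/26 ≈ 1511.7 - 413.21*I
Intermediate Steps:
r = -21 (r = -3*7 = -21)
m = -1/52 (m = 1/(-52) = -1/52 ≈ -0.019231)
M(Q) = -105/26 (M(Q) = -4 + 2*(-1/52) = -4 - 1/26 = -105/26)
M(-13)*(√((4*(-1) - 4) + r)*19 - 19) + 1435 = -105*(√((4*(-1) - 4) - 21)*19 - 19)/26 + 1435 = -105*(√((-4 - 4) - 21)*19 - 19)/26 + 1435 = -105*(√(-8 - 21)*19 - 19)/26 + 1435 = -105*(√(-29)*19 - 19)/26 + 1435 = -105*((I*√29)*19 - 19)/26 + 1435 = -105*(19*I*√29 - 19)/26 + 1435 = -105*(-19 + 19*I*√29)/26 + 1435 = (1995/26 - 1995*I*√29/26) + 1435 = 39305/26 - 1995*I*√29/26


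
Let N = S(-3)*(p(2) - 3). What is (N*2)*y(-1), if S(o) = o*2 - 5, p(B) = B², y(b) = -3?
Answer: 66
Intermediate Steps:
S(o) = -5 + 2*o (S(o) = 2*o - 5 = -5 + 2*o)
N = -11 (N = (-5 + 2*(-3))*(2² - 3) = (-5 - 6)*(4 - 3) = -11*1 = -11)
(N*2)*y(-1) = -11*2*(-3) = -22*(-3) = 66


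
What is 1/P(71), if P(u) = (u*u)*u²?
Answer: 1/25411681 ≈ 3.9352e-8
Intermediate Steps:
P(u) = u⁴ (P(u) = u²*u² = u⁴)
1/P(71) = 1/(71⁴) = 1/25411681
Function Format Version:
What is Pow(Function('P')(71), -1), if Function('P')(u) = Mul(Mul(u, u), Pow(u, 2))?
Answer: Rational(1, 25411681) ≈ 3.9352e-8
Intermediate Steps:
Function('P')(u) = Pow(u, 4) (Function('P')(u) = Mul(Pow(u, 2), Pow(u, 2)) = Pow(u, 4))
Pow(Function('P')(71), -1) = Pow(Pow(71, 4), -1) = Pow(25411681, -1) = Rational(1, 25411681)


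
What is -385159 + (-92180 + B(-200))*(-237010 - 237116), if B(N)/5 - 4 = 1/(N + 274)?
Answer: 1616716293722/37 ≈ 4.3695e+10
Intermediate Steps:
B(N) = 20 + 5/(274 + N) (B(N) = 20 + 5/(N + 274) = 20 + 5/(274 + N))
-385159 + (-92180 + B(-200))*(-237010 - 237116) = -385159 + (-92180 + 5*(1097 + 4*(-200))/(274 - 200))*(-237010 - 237116) = -385159 + (-92180 + 5*(1097 - 800)/74)*(-474126) = -385159 + (-92180 + 5*(1/74)*297)*(-474126) = -385159 + (-92180 + 1485/74)*(-474126) = -385159 - 6819835/74*(-474126) = -385159 + 1616730544605/37 = 1616716293722/37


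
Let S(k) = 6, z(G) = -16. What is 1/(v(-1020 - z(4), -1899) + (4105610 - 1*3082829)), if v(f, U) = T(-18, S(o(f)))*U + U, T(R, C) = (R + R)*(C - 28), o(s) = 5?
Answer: -1/483126 ≈ -2.0699e-6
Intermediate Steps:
T(R, C) = 2*R*(-28 + C) (T(R, C) = (2*R)*(-28 + C) = 2*R*(-28 + C))
v(f, U) = 793*U (v(f, U) = (2*(-18)*(-28 + 6))*U + U = (2*(-18)*(-22))*U + U = 792*U + U = 793*U)
1/(v(-1020 - z(4), -1899) + (4105610 - 1*3082829)) = 1/(793*(-1899) + (4105610 - 1*3082829)) = 1/(-1505907 + (4105610 - 3082829)) = 1/(-1505907 + 1022781) = 1/(-483126) = -1/483126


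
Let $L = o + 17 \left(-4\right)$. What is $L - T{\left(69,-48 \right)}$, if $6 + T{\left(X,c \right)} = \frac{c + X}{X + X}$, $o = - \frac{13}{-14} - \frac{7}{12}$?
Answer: $- \frac{119411}{1932} \approx -61.807$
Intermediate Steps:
$o = \frac{29}{84}$ ($o = \left(-13\right) \left(- \frac{1}{14}\right) - \frac{7}{12} = \frac{13}{14} - \frac{7}{12} = \frac{29}{84} \approx 0.34524$)
$L = - \frac{5683}{84}$ ($L = \frac{29}{84} + 17 \left(-4\right) = \frac{29}{84} - 68 = - \frac{5683}{84} \approx -67.655$)
$T{\left(X,c \right)} = -6 + \frac{X + c}{2 X}$ ($T{\left(X,c \right)} = -6 + \frac{c + X}{X + X} = -6 + \frac{X + c}{2 X}$)
$L - T{\left(69,-48 \right)} = - \frac{5683}{84} - \frac{-48 - 759}{2 \cdot 69} = - \frac{5683}{84} - \frac{1}{2} \cdot \frac{1}{69} \left(-48 - 759\right) = - \frac{5683}{84} - \frac{1}{2} \cdot \frac{1}{69} \left(-807\right) = - \frac{5683}{84} - - \frac{269}{46} = - \frac{5683}{84} + \frac{269}{46} = - \frac{119411}{1932}$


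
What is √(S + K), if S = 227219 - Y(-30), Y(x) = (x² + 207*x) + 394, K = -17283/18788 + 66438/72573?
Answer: 5*√9786181890180985729/32464322 ≈ 481.80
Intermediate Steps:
K = -287715/64928644 (K = -17283*1/18788 + 66438*(1/72573) = -2469/2684 + 22146/24191 = -287715/64928644 ≈ -0.0044312)
Y(x) = 394 + x² + 207*x
S = 232135 (S = 227219 - (394 + (-30)² + 207*(-30)) = 227219 - (394 + 900 - 6210) = 227219 - 1*(-4916) = 227219 + 4916 = 232135)
√(S + K) = √(232135 - 287715/64928644) = √(15072210487225/64928644) = 5*√9786181890180985729/32464322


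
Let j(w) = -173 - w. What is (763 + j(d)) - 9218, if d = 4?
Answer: -8632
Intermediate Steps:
(763 + j(d)) - 9218 = (763 + (-173 - 1*4)) - 9218 = (763 + (-173 - 4)) - 9218 = (763 - 177) - 9218 = 586 - 9218 = -8632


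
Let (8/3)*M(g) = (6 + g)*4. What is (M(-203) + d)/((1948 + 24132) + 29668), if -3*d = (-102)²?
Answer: -7527/111496 ≈ -0.067509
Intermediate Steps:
d = -3468 (d = -⅓*(-102)² = -⅓*10404 = -3468)
M(g) = 9 + 3*g/2 (M(g) = 3*((6 + g)*4)/8 = 3*(24 + 4*g)/8 = 9 + 3*g/2)
(M(-203) + d)/((1948 + 24132) + 29668) = ((9 + (3/2)*(-203)) - 3468)/((1948 + 24132) + 29668) = ((9 - 609/2) - 3468)/(26080 + 29668) = (-591/2 - 3468)/55748 = -7527/2*1/55748 = -7527/111496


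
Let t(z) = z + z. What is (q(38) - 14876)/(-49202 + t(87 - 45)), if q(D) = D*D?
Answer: 6716/24559 ≈ 0.27346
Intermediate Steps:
t(z) = 2*z
q(D) = D²
(q(38) - 14876)/(-49202 + t(87 - 45)) = (38² - 14876)/(-49202 + 2*(87 - 45)) = (1444 - 14876)/(-49202 + 2*42) = -13432/(-49202 + 84) = -13432/(-49118) = -13432*(-1/49118) = 6716/24559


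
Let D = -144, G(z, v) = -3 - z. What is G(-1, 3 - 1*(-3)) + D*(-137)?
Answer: 19726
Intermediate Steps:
G(-1, 3 - 1*(-3)) + D*(-137) = (-3 - 1*(-1)) - 144*(-137) = (-3 + 1) + 19728 = -2 + 19728 = 19726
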